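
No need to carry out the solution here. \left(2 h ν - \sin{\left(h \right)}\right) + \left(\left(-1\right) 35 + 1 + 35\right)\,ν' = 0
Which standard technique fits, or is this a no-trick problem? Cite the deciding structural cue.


Method: a linear integrating factor — ν enters only linearly with coefficient 2 h; multiply by exp of the integral of 2 h and the left side becomes one derivative.


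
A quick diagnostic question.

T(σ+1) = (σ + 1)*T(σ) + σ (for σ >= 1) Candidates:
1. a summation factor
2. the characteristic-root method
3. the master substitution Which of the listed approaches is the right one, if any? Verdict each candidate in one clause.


Verdict: a summation factor — an index-dependent multiplier σ + 1 rules out characteristic roots; a summation factor converts it to a pure difference.
- a summation factor: a fit — the right tool for this form.
- the characteristic-root method: the coefficients change with the index, which the root method cannot absorb.
- the master substitution: there is no divide-the-index recursive argument.


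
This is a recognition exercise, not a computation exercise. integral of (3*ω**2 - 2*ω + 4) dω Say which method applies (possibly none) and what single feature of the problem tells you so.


Diagnosis: no special technique — every term is a constant multiple of a power of ω; term-wise power-rule integration needs no preliminary transformation.


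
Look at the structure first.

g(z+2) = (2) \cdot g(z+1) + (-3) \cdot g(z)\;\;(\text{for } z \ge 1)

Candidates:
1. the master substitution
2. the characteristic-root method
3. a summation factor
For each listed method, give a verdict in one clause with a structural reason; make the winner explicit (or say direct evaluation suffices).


Verdict: the characteristic-root method — every coefficient is a fixed number and the forcing is zero — substitute r^z and read off the root equation.
- the master substitution — there is no divide-the-index recursive argument.
- the characteristic-root method — applies; the problem has the shape this method handles.
- a summation factor — the recurrence reaches back more than one step, outside the first-order family a summation factor normalizes.


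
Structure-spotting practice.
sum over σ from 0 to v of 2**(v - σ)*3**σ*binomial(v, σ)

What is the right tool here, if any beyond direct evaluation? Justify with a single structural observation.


Method: the binomial theorem — terms weighting binomial(v, σ) against matched powers of 3 and 2 reassemble into (3 + 2)^v by the binomial theorem.


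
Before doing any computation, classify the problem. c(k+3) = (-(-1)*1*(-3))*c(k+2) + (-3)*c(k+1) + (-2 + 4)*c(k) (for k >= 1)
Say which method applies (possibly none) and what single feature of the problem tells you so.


Diagnosis: the characteristic-root method — constant coefficients and linearity mean the ansatz r^k reduces it to solving the characteristic polynomial.


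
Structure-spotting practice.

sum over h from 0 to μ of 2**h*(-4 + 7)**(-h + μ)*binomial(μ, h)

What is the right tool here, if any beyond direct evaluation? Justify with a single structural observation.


Best approach: the binomial theorem — binomial coefficients against complementary powers of 2 and (-4 + 7): recognize the binomial expansion and resum.


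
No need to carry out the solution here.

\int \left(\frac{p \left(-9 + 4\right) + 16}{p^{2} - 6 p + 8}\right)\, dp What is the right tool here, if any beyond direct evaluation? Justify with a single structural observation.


Method: partial fractions — the factorization of p^{2} - 6 p + 8 is the whole battle; after it, each term is a table integral.


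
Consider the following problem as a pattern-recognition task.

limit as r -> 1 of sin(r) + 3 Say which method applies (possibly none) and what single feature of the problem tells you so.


Verdict: no special technique — no vanishing denominator and no indeterminate clash at the point — evaluation is immediate.


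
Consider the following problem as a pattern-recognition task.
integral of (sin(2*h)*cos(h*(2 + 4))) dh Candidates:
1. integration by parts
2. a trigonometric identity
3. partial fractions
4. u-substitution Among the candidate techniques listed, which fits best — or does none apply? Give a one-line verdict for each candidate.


Verdict: a trigonometric identity — cross-frequency products like sin(2*h)*cos(h*(2 + 4)) are the textbook product-to-sum case — the identity converts them to directly integrable sinusoids.
- integration by parts: not the fit here: there is no polynomial factor to ladder down — parts can still close the trigonometric product by recursion, though the identity rewrite is the direct route.
- a trigonometric identity — a fit — the right tool for this form.
- partial fractions — there is no rational-function structure to decompose.
- u-substitution: no subexpression of the integrand serves as a whole-integral substitution inner — individual terms may offer their own, but none carries its derivative as a factor of the full integrand; a working change of variable would have to be constructed from outside the expression.


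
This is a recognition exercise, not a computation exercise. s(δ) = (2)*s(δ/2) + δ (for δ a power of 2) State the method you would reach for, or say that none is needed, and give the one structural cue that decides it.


Diagnosis: the master substitution — divide-the-index recursion (δ/2 inside the call) straightens out once the index is rewritten as 2^m.


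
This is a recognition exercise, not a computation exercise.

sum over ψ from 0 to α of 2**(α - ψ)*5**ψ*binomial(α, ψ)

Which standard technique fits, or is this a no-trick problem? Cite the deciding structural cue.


Technique: the binomial theorem — the binomial coefficients weight matched powers of 5 and 2, which is exactly the expansion of a binomial power.


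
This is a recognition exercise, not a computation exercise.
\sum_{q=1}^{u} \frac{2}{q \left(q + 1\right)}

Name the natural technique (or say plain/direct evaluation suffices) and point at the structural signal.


Method: telescoping — \frac{2}{q \left(q + 1\right)} decomposes into shift-paired simple fractions; the series telescopes to finitely many boundary pieces.


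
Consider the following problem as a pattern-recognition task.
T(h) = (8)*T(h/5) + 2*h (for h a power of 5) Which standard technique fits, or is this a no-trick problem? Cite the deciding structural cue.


Diagnosis: the master substitution — index division is the fingerprint: h/5 in the recursive call means substitute h = 5^m.


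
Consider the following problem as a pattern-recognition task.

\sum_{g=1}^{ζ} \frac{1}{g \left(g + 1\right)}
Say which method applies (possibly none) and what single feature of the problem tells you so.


Method: telescoping — rewrite \frac{1}{g \left(g + 1\right)} as simple fractions and successive terms eat each other — only the edges survive.


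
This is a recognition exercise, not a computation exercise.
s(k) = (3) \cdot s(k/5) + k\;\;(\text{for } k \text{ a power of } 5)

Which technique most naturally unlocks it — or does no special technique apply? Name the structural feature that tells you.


Verdict: the master substitution — the argument shrinks by the factor 5, so measure the index on a logarithmic scale and the recursion becomes a shift.


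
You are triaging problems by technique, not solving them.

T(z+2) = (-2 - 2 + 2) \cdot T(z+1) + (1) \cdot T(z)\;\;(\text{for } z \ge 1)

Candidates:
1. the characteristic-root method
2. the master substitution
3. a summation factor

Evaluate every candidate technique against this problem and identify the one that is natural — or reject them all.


Technique: the characteristic-root method — shift-invariance with fixed coefficients calls for exponential trials; the characteristic polynomial finds every r^z.
- the characteristic-root method — a fit — the right tool for this form.
- the master substitution — the recursive argument is a shift of the index, not a fixed fraction of it.
- a summation factor — a summation factor telescopes one-step recursions; this one carries higher-order memory.


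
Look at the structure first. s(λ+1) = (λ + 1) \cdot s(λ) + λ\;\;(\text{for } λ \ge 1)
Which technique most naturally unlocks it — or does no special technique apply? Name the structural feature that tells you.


Method: a summation factor — an index-dependent multiplier λ + 1 rules out characteristic roots; a summation factor converts it to a pure difference.


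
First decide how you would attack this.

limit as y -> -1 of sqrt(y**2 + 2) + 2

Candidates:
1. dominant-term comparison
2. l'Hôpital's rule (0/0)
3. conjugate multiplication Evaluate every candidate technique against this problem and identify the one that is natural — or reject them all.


Diagnosis: no special technique — the function is continuous at -1; evaluation is itself the limit, no machinery required.
- dominant-term comparison — this limit is not decided by comparing polynomial growth at infinity.
- l'Hôpital's rule (0/0) — substituting the point produces a determinate value, not a 0 over 0 clash.
- conjugate multiplication — the conjugate move applies to radical differences, which this is not.


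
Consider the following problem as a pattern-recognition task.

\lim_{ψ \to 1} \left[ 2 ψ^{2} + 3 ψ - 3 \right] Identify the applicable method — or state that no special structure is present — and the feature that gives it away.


Method: no special technique — the expression is continuous at the evaluation point — substitute directly; no indeterminate form appears.


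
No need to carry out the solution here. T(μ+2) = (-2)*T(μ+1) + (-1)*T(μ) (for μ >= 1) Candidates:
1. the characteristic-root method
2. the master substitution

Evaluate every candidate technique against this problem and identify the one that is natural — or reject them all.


Diagnosis: the characteristic-root method — no index-dependence in the weights and nothing inhomogeneous: classic characteristic-equation setup.
- the characteristic-root method — applies; the problem has the shape this method handles.
- the master substitution: the recursion shifts the index rather than dividing it.


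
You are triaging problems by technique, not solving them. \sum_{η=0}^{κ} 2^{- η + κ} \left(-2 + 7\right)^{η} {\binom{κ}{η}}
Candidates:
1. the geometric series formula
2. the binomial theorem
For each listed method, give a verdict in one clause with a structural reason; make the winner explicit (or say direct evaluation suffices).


Verdict: the binomial theorem — binomial coefficients against complementary powers of (-2 + 7) and 2: recognize the binomial expansion and resum.
- the geometric series formula — the term-to-term ratio drifts with the index — the one thing the geometric formula cannot absorb.
- the binomial theorem: yes, a natural case for it.


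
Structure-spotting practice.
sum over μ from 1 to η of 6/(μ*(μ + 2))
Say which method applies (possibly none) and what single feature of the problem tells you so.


Verdict: telescoping — poles of 6/(μ*(μ + 2)) differ by an integer, the telltale of a telescoping partial-fraction sum.


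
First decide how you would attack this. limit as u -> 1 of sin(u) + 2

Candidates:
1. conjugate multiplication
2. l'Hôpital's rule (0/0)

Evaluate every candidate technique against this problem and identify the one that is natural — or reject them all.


Technique: no special technique — the expression is continuous at 1 — substitute and evaluate; no indeterminate form appears.
- conjugate multiplication — no divergent radical difference is present for a conjugate pair to cancel.
- l'Hôpital's rule (0/0) — substituting the point gives a finite value outright — there is no indeterminate clash to repair.


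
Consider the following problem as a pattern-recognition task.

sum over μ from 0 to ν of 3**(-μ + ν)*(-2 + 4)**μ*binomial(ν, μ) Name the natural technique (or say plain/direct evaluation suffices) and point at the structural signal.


Verdict: the binomial theorem — the binomial coefficients weight matched powers of (-2 + 4) and 3, which is exactly the expansion of a binomial power.


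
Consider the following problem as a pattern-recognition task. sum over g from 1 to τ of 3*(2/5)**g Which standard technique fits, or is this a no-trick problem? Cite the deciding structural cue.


Method: the geometric series formula — term-over-term division gives 2/5 every time — index-free ratio, geometric sum formula applies.


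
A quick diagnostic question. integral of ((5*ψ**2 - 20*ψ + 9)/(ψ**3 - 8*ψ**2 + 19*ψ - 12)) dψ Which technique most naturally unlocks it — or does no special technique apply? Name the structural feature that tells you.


Method: partial fractions — each factor of ψ**3 - 8*ψ**2 + 19*ψ - 12 owns one elementary piece of the integrand — separate them and integrate piecewise.


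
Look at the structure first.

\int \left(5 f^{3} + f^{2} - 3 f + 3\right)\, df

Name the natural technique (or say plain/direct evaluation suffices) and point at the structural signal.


Diagnosis: no special technique — a term-by-term power-rule job in f; no substitution or rearrangement earns its keep here.


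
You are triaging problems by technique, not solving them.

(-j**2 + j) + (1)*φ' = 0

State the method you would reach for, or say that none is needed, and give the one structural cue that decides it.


Diagnosis: no special technique — solved for the derivative, φ never appears on the right — this is a direct integration in j, not a differential-equations problem at heart.


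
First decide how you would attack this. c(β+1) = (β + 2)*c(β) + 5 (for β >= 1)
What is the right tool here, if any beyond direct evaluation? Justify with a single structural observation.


Best approach: a summation factor — one-term recursion with variable weight β + 2 is solved by product normalization, not by root-finding.


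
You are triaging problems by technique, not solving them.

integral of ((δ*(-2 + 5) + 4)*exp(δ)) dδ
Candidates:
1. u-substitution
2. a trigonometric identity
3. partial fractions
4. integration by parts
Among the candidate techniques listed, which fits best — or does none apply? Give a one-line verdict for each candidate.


Best approach: integration by parts — differentiate (δ*(-2 + 5) + 4), integrate exp(δ): each pass lowers the polynomial degree, so parts terminates.
- u-substitution — no subexpression of the integrand serves as a whole-integral substitution inner — individual terms may offer their own, but none carries its derivative as a factor of the full integrand; a working change of variable would have to be constructed from outside the expression.
- a trigonometric identity — there is no trigonometric structure at all — the integrand carries no sine or cosine to rewrite.
- partial fractions — the expression is not a ratio of polynomials that decomposes further.
- integration by parts: a fit — the right tool for this form.


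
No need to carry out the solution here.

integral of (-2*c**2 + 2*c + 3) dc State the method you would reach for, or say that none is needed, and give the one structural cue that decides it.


Technique: no special technique — scan for structure and find none: constant multiples of powers of c, integrate directly.


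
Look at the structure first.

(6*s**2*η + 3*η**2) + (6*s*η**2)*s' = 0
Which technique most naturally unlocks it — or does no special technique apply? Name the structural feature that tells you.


Best approach: the exact-equation method — checking ∂/∂s of 6*s**2*η + 3*η**2 against ∂/∂η of 6*s*η**2: they match — the equation is exact as it stands.


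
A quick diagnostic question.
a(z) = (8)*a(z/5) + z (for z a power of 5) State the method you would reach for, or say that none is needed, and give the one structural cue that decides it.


Technique: the master substitution — the recursive call is at index z/5 rather than a shift, a divide-and-conquer shape — substituting z = 5^m linearizes it.


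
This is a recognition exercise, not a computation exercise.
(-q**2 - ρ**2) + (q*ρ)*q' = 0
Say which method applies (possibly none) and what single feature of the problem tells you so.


Method: the homogeneous substitution — the slope is degree-zero homogeneous: the ratio substitution v = q/ρ collapses it. This doubles as a Bernoulli equation in the unknown as written; the homogeneous route needs no setup at all.


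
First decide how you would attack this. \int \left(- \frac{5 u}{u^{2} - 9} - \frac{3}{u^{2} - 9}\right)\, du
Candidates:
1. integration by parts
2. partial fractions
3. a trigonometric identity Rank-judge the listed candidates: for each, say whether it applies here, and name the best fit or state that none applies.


Verdict: partial fractions — the bottom factors while the top stays lower-degree — split into simple fractions and integrate piece by piece.
- integration by parts: there is no nonconstant-polynomial-times-kernel split with an exp, sine, cosine (degree-1 argument), or logarithm partner.
- partial fractions — applicable, and directly so.
- a trigonometric identity — with no trigonometric functions present, identity rewriting has no target.


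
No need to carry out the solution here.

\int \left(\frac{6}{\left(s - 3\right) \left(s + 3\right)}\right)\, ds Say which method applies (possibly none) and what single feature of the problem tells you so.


Diagnosis: partial fractions — the bottom factors while the top stays lower-degree — split into simple fractions and integrate piece by piece.


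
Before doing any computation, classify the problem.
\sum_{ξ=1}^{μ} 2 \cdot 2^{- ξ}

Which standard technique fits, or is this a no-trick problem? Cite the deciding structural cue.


Best approach: the geometric series formula — consecutive terms stand in a fixed index-free ratio — the geometric sum formula closes it.


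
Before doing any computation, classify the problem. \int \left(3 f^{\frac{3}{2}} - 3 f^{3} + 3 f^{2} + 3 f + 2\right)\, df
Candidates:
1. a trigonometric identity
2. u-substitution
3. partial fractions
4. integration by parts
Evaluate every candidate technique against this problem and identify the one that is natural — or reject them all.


Method: no special technique — a term-by-term power-rule job in f; no substitution or rearrangement earns its keep here.
- a trigonometric identity — with no trigonometric functions present, identity rewriting has no target.
- u-substitution — no subexpression of the integrand pairs with its own derivative as a factor — individual terms may offer their own substitutions, but any change of variable covering the whole integral would have to be constructed from outside the expression.
- partial fractions — there is no rational-function structure to decompose.
- integration by parts — there is no nonconstant-polynomial-times-kernel split with an exp, sine, cosine (degree-1 argument), or logarithm partner.


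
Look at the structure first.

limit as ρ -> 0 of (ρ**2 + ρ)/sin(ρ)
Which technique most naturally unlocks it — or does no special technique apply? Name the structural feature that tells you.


Best approach: l'Hôpital's rule (0/0) — the 0/0 form at 0 is the signature situation for l'Hôpital's rule. Known elementary limits would finish this too — the rule just bypasses the case analysis.


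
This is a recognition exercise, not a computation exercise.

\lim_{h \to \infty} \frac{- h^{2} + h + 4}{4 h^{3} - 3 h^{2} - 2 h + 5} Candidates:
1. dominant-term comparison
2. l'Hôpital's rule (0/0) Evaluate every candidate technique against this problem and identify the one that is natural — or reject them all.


Technique: dominant-term comparison — divide through by the highest power of h; every lower-order term dies and the dominant terms decide the limit.
- dominant-term comparison — yes — fits the structure here.
- l'Hôpital's rule (0/0): no 0/0 form appears: written as one quotient, top and bottom both grow without bound, and the ratio is decided by their leading terms.


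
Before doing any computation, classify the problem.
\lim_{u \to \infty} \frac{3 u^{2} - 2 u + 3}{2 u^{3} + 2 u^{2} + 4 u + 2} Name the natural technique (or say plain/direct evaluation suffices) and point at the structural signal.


Technique: dominant-term comparison — divide by the highest power of u present: lower-order terms vanish and the dominant ratio remains. l'Hôpital's at-infinity variant applies to the expression viewed as a single quotient; the leading-term comparison is the direct route.


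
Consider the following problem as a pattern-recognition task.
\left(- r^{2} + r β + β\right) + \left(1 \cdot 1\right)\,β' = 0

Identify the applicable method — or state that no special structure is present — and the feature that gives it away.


Best approach: a linear integrating factor — the unknown enters only to the first power against a nonzero forcing term — the integrating-factor template applies directly.


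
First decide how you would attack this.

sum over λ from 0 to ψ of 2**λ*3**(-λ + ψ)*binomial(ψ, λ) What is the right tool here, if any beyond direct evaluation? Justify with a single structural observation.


Method: the binomial theorem — the summand is term λ of a binomial expansion in 2 and 3; the whole sum is a single power.


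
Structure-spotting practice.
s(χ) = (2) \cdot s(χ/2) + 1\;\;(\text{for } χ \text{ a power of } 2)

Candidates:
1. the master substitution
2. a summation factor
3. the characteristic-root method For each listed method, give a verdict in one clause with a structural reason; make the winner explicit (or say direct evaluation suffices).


Verdict: the master substitution — the argument contracts 2-fold per step: reindex χ exponentially and solve the linear recurrence in the new index.
- the master substitution — applicable, and directly so.
- a summation factor — the recursion divides its index rather than shifting it — there is no previous-term chain for a summation factor to telescope.
- the characteristic-root method — the recursion divides its index rather than shifting it — outside the constant-shift family the root method covers.


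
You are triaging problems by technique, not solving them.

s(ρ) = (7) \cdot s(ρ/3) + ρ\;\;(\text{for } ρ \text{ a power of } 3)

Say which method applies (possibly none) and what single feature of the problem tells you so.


Diagnosis: the master substitution — the argument shrinks by the factor 3, so measure the index on a logarithmic scale and the recursion becomes a shift.


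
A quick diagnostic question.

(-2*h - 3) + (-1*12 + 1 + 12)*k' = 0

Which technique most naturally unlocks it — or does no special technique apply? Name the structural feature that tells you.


Diagnosis: no special technique — solved for the derivative, no k appears — this is antidifferentiation in h wearing ODE clothing.


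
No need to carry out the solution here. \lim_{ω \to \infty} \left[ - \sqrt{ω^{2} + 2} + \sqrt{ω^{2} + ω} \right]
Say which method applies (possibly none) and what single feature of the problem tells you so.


Verdict: conjugate multiplication — both pieces blow up but their difference is finite; the conjugate trick rationalizes \sqrt{ω^{2} + ω} - \sqrt{ω^{2} + 2}.


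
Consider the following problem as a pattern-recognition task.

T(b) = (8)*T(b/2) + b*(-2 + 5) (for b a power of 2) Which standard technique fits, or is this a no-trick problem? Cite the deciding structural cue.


Verdict: the master substitution — the recursive call is at index b/2 rather than a shift, a divide-and-conquer shape — substituting b = 2^m linearizes it.


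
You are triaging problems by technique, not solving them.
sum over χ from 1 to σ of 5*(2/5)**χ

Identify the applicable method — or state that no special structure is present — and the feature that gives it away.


Verdict: the geometric series formula — term-over-term division gives 2/5 every time — index-free ratio, geometric sum formula applies.


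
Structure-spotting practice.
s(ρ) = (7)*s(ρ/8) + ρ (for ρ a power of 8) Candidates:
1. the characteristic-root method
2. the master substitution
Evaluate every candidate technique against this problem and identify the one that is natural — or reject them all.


Method: the master substitution — the argument contracts 8-fold per step: reindex ρ exponentially and solve the linear recurrence in the new index.
- the characteristic-root method: a divided-index call is not the fixed-shift linear shape that characteristic roots solve.
- the master substitution — a fit — the right tool for this form.


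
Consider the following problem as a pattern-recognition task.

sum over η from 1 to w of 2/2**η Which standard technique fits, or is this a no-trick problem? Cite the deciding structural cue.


Method: the geometric series formula — consecutive terms stand in a fixed index-free ratio — the geometric sum formula closes it.


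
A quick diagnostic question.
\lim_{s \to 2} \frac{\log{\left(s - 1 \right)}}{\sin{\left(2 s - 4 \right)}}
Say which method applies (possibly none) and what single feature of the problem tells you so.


Best approach: l'Hôpital's rule (0/0) — plug in 2: top and bottom both hit zero, so differentiate each and retry. A local series expansion at the point resolves it as well; the rule is the packaged version of that step.


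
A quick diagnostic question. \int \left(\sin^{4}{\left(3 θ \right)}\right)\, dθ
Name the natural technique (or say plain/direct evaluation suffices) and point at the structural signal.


Method: a trigonometric identity — the even exponent on \sin^{4}{\left(3 θ \right)} signals one move: rewrite via cos of the doubled angle.


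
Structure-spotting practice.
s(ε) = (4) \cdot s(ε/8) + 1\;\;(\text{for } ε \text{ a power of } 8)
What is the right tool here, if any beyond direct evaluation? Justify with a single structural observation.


Method: the master substitution — treat m = log base 8 of ε as the new clock: one recursion step advances m by one while ε scales by 8.


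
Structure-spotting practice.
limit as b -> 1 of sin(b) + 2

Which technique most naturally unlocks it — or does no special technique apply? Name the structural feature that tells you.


Technique: no special technique — no vanishing denominator and no indeterminate clash at the point — evaluation is immediate.


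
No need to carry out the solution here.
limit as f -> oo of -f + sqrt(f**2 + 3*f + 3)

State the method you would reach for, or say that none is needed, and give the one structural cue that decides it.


Verdict: conjugate multiplication — the difference sqrt(f**2 + 3*f + 3) - f is an ∞ − ∞ stalemate; its conjugate partner breaks the tie.


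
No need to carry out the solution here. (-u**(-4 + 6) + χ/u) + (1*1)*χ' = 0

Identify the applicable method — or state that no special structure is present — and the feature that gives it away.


Diagnosis: a linear integrating factor — linear in the unknown with genuine forcing: multiply through by the exponential of the integrated coefficient and the left side closes into one derivative.


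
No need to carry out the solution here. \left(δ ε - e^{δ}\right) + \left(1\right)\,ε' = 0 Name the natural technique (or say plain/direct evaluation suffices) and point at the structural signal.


Verdict: a linear integrating factor — the unknown enters only to the first power against a nonzero forcing term — the integrating-factor template applies directly.


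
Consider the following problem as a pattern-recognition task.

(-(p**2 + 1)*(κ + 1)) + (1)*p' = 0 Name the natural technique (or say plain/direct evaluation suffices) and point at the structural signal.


Best approach: separation of variables — the derivative equals a pure function of κ (namely κ + 1) times a pure function of p (namely p**2 + 1); divide and integrate each side.


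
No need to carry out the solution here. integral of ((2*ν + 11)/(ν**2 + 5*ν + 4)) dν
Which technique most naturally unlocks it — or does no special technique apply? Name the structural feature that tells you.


Diagnosis: partial fractions — the bottom factors while the top stays lower-degree — split into simple fractions and integrate piece by piece.


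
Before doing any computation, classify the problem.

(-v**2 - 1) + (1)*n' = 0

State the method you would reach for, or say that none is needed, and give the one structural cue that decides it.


Best approach: no special technique — solved for the derivative, n never appears on the right — this is a direct integration in v, not a differential-equations problem at heart.


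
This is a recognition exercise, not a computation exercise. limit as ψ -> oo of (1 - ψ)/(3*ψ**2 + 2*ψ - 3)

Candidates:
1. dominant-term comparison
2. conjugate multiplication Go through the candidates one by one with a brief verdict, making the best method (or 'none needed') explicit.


Best approach: dominant-term comparison — at large ψ only the top-degree terms survive; compare the leading terms and the limit falls out.
- dominant-term comparison: applies; the problem has the shape this method handles.
- conjugate multiplication: there is no infinity-minus-infinity radical difference to rationalize.


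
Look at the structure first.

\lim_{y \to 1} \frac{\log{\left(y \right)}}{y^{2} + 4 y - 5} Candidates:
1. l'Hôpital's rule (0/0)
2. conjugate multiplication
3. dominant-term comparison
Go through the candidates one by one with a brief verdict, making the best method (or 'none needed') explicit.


Best approach: l'Hôpital's rule (0/0) — numerator and denominator both vanish at 1 — a genuine 0/0 form, which is exactly when l'Hôpital applies. Expanding numerator and denominator to first order gives the same value — the rule automates exactly that.
- l'Hôpital's rule (0/0): applies; the problem has the shape this method handles.
- conjugate multiplication — there is no infinity-minus-infinity radical difference to rationalize.
- dominant-term comparison: this limit is not decided by comparing leading-term growth at infinity.


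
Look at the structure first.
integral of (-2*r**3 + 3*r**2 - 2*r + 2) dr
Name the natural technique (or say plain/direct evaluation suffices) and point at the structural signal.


Diagnosis: no special technique — a term-by-term power-rule job in r; no substitution or rearrangement earns its keep here.


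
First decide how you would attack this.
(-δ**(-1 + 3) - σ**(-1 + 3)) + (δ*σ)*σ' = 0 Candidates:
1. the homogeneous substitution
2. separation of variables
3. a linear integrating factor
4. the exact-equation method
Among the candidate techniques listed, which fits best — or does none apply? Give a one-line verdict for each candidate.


Technique: the homogeneous substitution — the slope's numerator and denominator have matching total degree, so it depends only on σ/δ and the ratio substitution collapses it. This doubles as a Bernoulli equation in the unknown as written; the homogeneous route needs no setup at all.
- the homogeneous substitution — yes, a natural case for it.
- separation of variables: no algebra isolates the independent variable on one side and the unknown on the other.
- a linear integrating factor: the unknown enters nonlinearly (through a power, a denominator, or a transcendental function), which the linear integrating-factor recipe cannot absorb as-is — any repair would come from a preliminary substitution, not the factor.
- the exact-equation method: the mixed partial derivatives differ, so the left side is not a total differential.


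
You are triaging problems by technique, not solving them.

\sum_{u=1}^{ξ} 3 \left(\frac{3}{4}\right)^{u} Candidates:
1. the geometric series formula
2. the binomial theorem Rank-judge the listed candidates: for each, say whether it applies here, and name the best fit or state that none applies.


Method: the geometric series formula — each summand is the previous one scaled by \frac{3}{4}; that constant multiplier is itself the geometric structure.
- the geometric series formula: yes, a natural case for it.
- the binomial theorem: the terms lack the binomial-coefficient-weighted complementary-power pattern of an expansion.


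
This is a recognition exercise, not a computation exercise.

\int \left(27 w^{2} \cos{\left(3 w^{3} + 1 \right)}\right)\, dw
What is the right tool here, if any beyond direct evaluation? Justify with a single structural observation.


Verdict: u-substitution — viewed as a product, the integrand is a composition evaluated at 3 w^{3} + 1 times (a constant multiple of) that inner expression's derivative, so u = 3 w^{3} + 1 makes it elementary.


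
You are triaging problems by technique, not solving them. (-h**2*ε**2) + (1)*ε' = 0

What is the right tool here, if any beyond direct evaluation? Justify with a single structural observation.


Method: separation of variables — all dependence on the two variables factors apart, the defining separable shape.


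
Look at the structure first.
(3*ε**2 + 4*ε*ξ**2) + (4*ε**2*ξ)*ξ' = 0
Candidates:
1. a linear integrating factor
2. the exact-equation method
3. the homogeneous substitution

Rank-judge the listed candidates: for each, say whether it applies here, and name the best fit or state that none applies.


Technique: the exact-equation method — 3*ε**2 + 4*ε*ξ**2 and 4*ε**2*ξ pass the exactness check on the nose, so no integrating factor in ε or ξ is needed at all.
- a linear integrating factor: a nonlinear term in the unknown puts this outside the integrating-factor template.
- the exact-equation method — yes, a natural case for it.
- the homogeneous substitution: solved for the derivative, the right side changes under joint scaling of the two variables.


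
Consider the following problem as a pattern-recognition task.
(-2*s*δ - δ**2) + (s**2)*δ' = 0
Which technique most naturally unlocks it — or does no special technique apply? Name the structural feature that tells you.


Technique: the homogeneous substitution — the slope's numerator and denominator share total degree; set v = δ/s and the equation drops to separable form. Rearranged, this also fits the Bernoulli template directly; the homogeneous substitution reads the structure without the rearrangement.


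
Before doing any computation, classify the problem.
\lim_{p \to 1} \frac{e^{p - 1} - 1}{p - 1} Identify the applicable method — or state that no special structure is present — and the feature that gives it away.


Verdict: l'Hôpital's rule (0/0) — numerator and denominator both vanish at 1 — a genuine 0/0 form, which is exactly when l'Hôpital applies. A local series expansion at the point resolves it as well; the rule is the packaged version of that step.


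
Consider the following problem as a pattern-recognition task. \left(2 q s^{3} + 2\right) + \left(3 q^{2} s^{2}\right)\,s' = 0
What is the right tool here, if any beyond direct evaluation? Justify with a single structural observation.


Diagnosis: the exact-equation method — because the two cross partials coincide, the form is conservative as written — recover its potential in (q, s).


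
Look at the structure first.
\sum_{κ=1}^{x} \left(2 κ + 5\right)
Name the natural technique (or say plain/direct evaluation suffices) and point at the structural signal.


Method: no special technique — Faulhaber territory: sum each constant-multiple power of κ with its closed-form formula, no trick required.


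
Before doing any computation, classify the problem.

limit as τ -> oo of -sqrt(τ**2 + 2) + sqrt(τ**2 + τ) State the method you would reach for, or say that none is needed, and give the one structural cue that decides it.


Method: conjugate multiplication — sqrt(τ**2 + τ) and sqrt(τ**2 + 2) both blow up, but their difference is tame once the conjugate rationalizes it.


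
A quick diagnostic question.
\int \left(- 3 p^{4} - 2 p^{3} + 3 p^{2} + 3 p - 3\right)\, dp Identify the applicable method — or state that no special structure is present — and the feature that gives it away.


Method: no special technique — a term-by-term power-rule job in p; no substitution or rearrangement earns its keep here.


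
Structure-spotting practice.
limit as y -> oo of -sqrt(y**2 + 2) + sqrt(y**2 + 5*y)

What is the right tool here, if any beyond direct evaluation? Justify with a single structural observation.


Verdict: conjugate multiplication — both pieces blow up but their difference is finite; the conjugate trick rationalizes sqrt(y**2 + 5*y) - sqrt(y**2 + 2).


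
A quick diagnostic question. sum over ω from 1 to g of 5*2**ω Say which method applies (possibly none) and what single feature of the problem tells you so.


Best approach: the geometric series formula — term-over-term division gives 2 every time — index-free ratio, geometric sum formula applies.


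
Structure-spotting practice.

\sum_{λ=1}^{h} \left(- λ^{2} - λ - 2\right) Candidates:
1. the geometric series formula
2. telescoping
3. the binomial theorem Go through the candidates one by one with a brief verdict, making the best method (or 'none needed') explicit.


Method: no special technique — the summand is a plain polynomial in λ (expanding first if it arrives factored); standard power-sum formulas evaluate it term by term.
- the geometric series formula: no single multiplier carries one term to the next throughout the sum.
- telescoping — in the displayed form, no term reappears at a neighboring index to cancel against.
- the binomial theorem — no binomial coefficients pair with matched powers.


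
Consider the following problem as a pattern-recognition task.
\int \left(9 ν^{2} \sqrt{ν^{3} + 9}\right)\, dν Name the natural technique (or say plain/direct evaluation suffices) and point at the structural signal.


Method: u-substitution — differentiating the inner expression ν^{3} + 9 produces the factor 9 ν^{2} up to a constant multiple, so substituting u = ν^{3} + 9 reduces everything to a one-variable integral in u.


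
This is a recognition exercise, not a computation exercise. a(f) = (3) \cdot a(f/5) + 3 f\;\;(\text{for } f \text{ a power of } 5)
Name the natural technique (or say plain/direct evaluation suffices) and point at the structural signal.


Verdict: the master substitution — the argument contracts 5-fold per step: reindex f exponentially and solve the linear recurrence in the new index.


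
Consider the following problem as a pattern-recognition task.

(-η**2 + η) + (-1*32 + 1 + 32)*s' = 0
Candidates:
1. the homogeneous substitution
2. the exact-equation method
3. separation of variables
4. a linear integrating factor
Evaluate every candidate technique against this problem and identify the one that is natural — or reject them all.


Technique: no special technique — the slope is a function of η alone, so integrate both sides directly.
- the homogeneous substitution — solved for the derivative, the right side changes under joint scaling of the two variables.
- the exact-equation method: the unknown never enters the equation — exactness holds emptily, with nothing for the method to add.
- separation of variables — any separation here is vacuous (nothing depends on the unknown); direct integration is the honest label.
- a linear integrating factor: with the unknown absent the integrating factor is a formality; direct integration is the working structure.


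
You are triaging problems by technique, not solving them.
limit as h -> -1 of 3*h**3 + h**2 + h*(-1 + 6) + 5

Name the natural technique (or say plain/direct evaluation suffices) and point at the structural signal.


Method: no special technique — no denominator vanishes and nothing blows up at -1: direct substitution is the whole computation.
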